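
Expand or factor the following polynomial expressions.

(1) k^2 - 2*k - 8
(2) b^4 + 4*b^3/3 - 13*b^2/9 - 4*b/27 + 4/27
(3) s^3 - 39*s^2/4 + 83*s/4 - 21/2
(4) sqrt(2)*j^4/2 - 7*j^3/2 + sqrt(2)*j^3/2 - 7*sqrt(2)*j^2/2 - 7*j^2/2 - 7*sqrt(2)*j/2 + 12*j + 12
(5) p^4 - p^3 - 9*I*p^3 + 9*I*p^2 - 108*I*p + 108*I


(1) = (k - 4)*(k + 2)
(2) = (b - 2/3)*(b - 1/3)*(b + 1/3)*(b + 2)
(3) = (s - 7)*(s - 2)*(s - 3/4)
(4) = (j - 4*sqrt(2))*(j - sqrt(2))*(j + 3*sqrt(2)/2)*(sqrt(2)*j/2 + sqrt(2)/2)
(5) = (p - 1)*(p - 6*I)^2*(p + 3*I)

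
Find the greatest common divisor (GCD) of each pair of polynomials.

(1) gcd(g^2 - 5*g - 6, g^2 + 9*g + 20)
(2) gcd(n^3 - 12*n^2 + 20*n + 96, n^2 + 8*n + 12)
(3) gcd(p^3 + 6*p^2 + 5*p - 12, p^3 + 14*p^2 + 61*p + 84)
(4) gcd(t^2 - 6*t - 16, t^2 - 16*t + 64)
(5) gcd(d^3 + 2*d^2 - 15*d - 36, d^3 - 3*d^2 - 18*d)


(1) = gcd((g - 6)*(g + 1), (g + 4)*(g + 5)) = 1
(2) = n + 2
(3) = gcd((p - 1)*(p + 3)*(p + 4), (p + 3)*(p + 4)*(p + 7)) = p^2 + 7*p + 12
(4) = t - 8
(5) = d + 3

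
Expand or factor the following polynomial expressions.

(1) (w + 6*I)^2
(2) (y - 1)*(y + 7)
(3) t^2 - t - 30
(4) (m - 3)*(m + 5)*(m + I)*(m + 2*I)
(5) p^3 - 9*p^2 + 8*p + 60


(1) = w^2 + 12*I*w - 36
(2) = y^2 + 6*y - 7
(3) = (t - 6)*(t + 5)
(4) = m^4 + 2*m^3 + 3*I*m^3 - 17*m^2 + 6*I*m^2 - 4*m - 45*I*m + 30
(5) = (p - 6)*(p - 5)*(p + 2)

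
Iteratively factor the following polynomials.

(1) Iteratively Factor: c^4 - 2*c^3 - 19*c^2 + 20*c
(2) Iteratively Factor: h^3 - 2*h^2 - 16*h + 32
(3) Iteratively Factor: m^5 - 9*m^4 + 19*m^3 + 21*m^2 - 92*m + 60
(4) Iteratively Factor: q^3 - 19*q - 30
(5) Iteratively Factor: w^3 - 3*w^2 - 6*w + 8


(1) = (c - 1)*(c^3 - c^2 - 20*c) = (c - 1)*(c + 4)*(c^2 - 5*c) = (c - 5)*(c - 1)*(c + 4)*(c)
(2) = (h - 2)*(h^2 - 16) = (h - 2)*(h + 4)*(h - 4)
(3) = (m - 2)*(m^4 - 7*m^3 + 5*m^2 + 31*m - 30) = (m - 2)*(m + 2)*(m^3 - 9*m^2 + 23*m - 15) = (m - 3)*(m - 2)*(m + 2)*(m^2 - 6*m + 5) = (m - 3)*(m - 2)*(m - 1)*(m + 2)*(m - 5)
(4) = (q - 5)*(q^2 + 5*q + 6) = (q - 5)*(q + 3)*(q + 2)
(5) = (w + 2)*(w^2 - 5*w + 4) = (w - 1)*(w + 2)*(w - 4)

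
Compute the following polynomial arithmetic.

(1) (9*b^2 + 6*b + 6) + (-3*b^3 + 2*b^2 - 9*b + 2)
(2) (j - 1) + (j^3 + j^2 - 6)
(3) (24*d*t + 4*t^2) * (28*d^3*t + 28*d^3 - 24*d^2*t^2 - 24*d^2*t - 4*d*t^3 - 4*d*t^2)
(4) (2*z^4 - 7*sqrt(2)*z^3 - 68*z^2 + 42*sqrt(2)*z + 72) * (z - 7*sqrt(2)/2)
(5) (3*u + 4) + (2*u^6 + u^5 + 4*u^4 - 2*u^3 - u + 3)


(1) = -3*b^3 + 11*b^2 - 3*b + 8
(2) = j^3 + j^2 + j - 7
(3) = 672*d^4*t^2 + 672*d^4*t - 464*d^3*t^3 - 464*d^3*t^2 - 192*d^2*t^4 - 192*d^2*t^3 - 16*d*t^5 - 16*d*t^4
(4) = 2*z^5 - 14*sqrt(2)*z^4 - 19*z^3 + 280*sqrt(2)*z^2 - 222*z - 252*sqrt(2)
(5) = 2*u^6 + u^5 + 4*u^4 - 2*u^3 + 2*u + 7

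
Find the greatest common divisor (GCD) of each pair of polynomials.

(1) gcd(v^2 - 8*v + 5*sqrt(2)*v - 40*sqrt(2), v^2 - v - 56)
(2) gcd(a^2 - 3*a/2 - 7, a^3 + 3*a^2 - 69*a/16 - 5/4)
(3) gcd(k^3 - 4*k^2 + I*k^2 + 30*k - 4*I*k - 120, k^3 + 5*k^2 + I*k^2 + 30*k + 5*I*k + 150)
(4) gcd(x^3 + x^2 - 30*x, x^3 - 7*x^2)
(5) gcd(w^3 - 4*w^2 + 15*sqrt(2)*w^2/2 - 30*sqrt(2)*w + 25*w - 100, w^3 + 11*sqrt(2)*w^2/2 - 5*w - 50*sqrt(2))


(1) = v - 8
(2) = gcd((a - 7/2)*(a + 2), (a - 5/4)*(a + 1/4)*(a + 4)) = 1
(3) = gcd((k - 4)*(k - 5*I)*(k + 6*I), (k + 5)*(k - 5*I)*(k + 6*I)) = k^2 + I*k + 30
(4) = gcd(x*(x - 5)*(x + 6), x^2*(x - 7)) = x
(5) = w^2 + 15*sqrt(2)*w/2 + 25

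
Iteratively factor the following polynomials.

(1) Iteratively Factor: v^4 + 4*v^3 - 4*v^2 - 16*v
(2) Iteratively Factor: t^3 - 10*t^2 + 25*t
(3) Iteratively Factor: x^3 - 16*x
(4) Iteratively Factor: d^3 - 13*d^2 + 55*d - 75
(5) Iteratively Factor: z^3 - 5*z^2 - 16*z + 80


(1) = (v)*(v^3 + 4*v^2 - 4*v - 16) = v*(v + 4)*(v^2 - 4) = v*(v + 2)*(v + 4)*(v - 2)
(2) = (t)*(t^2 - 10*t + 25) = t*(t - 5)*(t - 5)
(3) = (x - 4)*(x^2 + 4*x) = (x - 4)*(x + 4)*(x)
(4) = (d - 5)*(d^2 - 8*d + 15) = (d - 5)^2*(d - 3)
(5) = (z - 5)*(z^2 - 16) = (z - 5)*(z + 4)*(z - 4)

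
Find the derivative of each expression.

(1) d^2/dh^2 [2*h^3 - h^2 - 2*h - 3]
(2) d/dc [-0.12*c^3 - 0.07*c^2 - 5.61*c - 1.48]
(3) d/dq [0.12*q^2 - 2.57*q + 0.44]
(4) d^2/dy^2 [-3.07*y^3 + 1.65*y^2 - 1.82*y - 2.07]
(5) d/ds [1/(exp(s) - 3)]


(1) = 12*h - 2
(2) = -0.36*c^2 - 0.14*c - 5.61
(3) = 0.24*q - 2.57
(4) = 3.3 - 18.42*y
(5) = -exp(s)/(exp(s) - 3)^2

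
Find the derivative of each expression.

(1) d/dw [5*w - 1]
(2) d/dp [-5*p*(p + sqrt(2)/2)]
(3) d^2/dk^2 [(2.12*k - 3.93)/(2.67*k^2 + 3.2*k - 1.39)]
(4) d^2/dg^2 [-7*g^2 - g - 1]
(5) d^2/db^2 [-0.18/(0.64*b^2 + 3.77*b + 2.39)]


(1) = 5
(2) = -10*p - 5*sqrt(2)/2
(3) = ((7.4182 - 33.9624*k)*(2.67*k^2 + 3.2*k - 1.39) + (2.12*k - 3.93)*(5.34*k + 3.2)*(10.68*k + 6.4))/(2.67*k^2 + 3.2*k - 1.39)^3
(4) = -14
(5) = (0.147456*b^2 + 0.868608*b - 0.18*(1.28*b + 3.77)*(2.56*b + 7.54) + 0.550656)/(0.64*b^2 + 3.77*b + 2.39)^3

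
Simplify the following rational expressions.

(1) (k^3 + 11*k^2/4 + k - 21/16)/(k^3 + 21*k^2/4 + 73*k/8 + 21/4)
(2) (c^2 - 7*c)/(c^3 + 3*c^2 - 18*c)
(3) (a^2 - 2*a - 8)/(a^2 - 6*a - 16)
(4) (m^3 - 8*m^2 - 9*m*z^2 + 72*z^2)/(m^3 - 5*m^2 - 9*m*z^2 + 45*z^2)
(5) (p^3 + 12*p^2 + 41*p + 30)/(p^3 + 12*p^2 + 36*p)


(1) = (2*k - 1)/(2*k + 4)
(2) = (c - 7)/(c^2 + 3*c - 18)
(3) = (a - 4)/(a - 8)
(4) = (m - 8)/(m - 5)
(5) = (p^2 + 6*p + 5)/(p^2 + 6*p)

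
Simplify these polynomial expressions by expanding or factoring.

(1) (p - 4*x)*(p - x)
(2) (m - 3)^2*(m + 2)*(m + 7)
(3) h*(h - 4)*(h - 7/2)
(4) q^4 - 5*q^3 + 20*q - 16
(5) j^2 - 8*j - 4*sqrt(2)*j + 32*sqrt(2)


(1) = p^2 - 5*p*x + 4*x^2
(2) = m^4 + 3*m^3 - 31*m^2 - 3*m + 126
(3) = h^3 - 15*h^2/2 + 14*h
(4) = (q - 4)*(q - 2)*(q - 1)*(q + 2)
(5) = (j - 8)*(j - 4*sqrt(2))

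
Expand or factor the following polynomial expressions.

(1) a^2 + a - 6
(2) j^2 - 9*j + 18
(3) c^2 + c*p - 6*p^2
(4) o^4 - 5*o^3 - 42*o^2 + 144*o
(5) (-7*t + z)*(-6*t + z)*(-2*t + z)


(1) = (a - 2)*(a + 3)
(2) = (j - 6)*(j - 3)
(3) = (c - 2*p)*(c + 3*p)
(4) = o*(o - 8)*(o - 3)*(o + 6)
(5) = -84*t^3 + 68*t^2*z - 15*t*z^2 + z^3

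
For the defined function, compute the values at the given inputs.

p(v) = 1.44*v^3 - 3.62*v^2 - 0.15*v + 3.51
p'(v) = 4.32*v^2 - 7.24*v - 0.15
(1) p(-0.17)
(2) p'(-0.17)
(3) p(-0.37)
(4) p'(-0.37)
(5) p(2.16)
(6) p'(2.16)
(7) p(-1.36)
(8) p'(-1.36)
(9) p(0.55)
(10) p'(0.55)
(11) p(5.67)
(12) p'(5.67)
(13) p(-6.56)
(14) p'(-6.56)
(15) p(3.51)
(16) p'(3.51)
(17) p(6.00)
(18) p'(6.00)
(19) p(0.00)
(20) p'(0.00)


(1) = 3.42
(2) = 1.21
(3) = 3.00
(4) = 3.12
(5) = 0.81
(6) = 4.37
(7) = -6.60
(8) = 17.69
(9) = 2.57
(10) = -2.83
(11) = 148.77
(12) = 97.68
(13) = -557.80
(14) = 233.25
(15) = 20.66
(16) = 27.66
(17) = 183.33
(18) = 111.93
(19) = 3.51
(20) = -0.15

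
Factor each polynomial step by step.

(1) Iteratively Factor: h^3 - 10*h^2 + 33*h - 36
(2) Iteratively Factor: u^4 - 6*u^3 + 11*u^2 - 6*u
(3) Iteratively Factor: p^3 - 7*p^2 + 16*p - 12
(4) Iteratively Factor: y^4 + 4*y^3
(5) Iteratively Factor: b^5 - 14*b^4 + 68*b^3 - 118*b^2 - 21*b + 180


(1) = (h - 4)*(h^2 - 6*h + 9) = (h - 4)*(h - 3)*(h - 3)
(2) = (u - 1)*(u^3 - 5*u^2 + 6*u) = (u - 3)*(u - 1)*(u^2 - 2*u) = u*(u - 3)*(u - 1)*(u - 2)
(3) = (p - 3)*(p^2 - 4*p + 4) = (p - 3)*(p - 2)*(p - 2)
(4) = (y)*(y^3 + 4*y^2) = y^2*(y^2 + 4*y) = y^3*(y + 4)
(5) = (b - 3)*(b^4 - 11*b^3 + 35*b^2 - 13*b - 60) = (b - 3)*(b + 1)*(b^3 - 12*b^2 + 47*b - 60) = (b - 4)*(b - 3)*(b + 1)*(b^2 - 8*b + 15) = (b - 4)*(b - 3)^2*(b + 1)*(b - 5)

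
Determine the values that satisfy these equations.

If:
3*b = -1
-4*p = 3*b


Then:
b = -1/3
p = 1/4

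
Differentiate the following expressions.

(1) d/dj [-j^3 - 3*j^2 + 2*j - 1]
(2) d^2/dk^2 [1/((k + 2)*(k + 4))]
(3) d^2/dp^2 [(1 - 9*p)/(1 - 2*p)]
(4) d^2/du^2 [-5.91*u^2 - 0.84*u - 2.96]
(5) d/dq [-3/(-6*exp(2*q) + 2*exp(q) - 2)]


(1) = -3*j^2 - 6*j + 2
(2) = 2*((k + 2)^2 + (k + 2)*(k + 4) + (k + 4)^2)/((k + 2)^3*(k + 4)^3)
(3) = 28/(2*p - 1)^3
(4) = -11.8200000000000
(5) = (3/2 - 9*exp(q))*exp(q)/(3*exp(2*q) - exp(q) + 1)^2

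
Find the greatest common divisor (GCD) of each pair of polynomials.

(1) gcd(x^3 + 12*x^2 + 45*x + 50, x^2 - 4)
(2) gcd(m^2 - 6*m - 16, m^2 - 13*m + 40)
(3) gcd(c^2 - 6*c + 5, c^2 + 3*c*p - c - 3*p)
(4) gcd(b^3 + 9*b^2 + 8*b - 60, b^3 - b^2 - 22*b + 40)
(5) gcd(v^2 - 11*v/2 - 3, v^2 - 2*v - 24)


(1) = gcd((x + 2)*(x + 5)^2, (x - 2)*(x + 2)) = x + 2
(2) = m - 8
(3) = gcd((c - 5)*(c - 1), (c - 1)*(c + 3*p)) = c - 1
(4) = gcd((b - 2)*(b + 5)*(b + 6), (b - 4)*(b - 2)*(b + 5)) = b^2 + 3*b - 10
(5) = v - 6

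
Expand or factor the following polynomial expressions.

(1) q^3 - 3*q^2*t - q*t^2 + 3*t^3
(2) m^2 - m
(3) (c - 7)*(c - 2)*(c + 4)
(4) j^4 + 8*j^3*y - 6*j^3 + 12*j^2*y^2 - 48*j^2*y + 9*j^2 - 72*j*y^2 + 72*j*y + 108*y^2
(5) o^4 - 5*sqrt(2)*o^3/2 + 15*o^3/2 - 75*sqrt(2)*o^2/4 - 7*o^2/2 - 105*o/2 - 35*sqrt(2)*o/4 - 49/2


(1) = (q - 3*t)*(q - t)*(q + t)
(2) = m*(m - 1)
(3) = c^3 - 5*c^2 - 22*c + 56
(4) = (j - 3)^2*(j + 2*y)*(j + 6*y)
(5) = (o + 1/2)*(o + 7)*(o - 7*sqrt(2)/2)*(o + sqrt(2))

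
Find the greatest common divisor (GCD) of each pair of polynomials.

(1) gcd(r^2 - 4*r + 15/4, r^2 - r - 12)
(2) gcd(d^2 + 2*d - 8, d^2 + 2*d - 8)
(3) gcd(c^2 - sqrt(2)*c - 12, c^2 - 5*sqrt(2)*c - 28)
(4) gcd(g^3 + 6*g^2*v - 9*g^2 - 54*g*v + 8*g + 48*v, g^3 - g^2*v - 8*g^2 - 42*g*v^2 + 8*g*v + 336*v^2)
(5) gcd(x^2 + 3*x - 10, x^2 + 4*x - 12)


(1) = 1
(2) = d^2 + 2*d - 8
(3) = c + 2*sqrt(2)
(4) = g^2 + 6*g*v - 8*g - 48*v
(5) = gcd((x - 2)*(x + 5), (x - 2)*(x + 6)) = x - 2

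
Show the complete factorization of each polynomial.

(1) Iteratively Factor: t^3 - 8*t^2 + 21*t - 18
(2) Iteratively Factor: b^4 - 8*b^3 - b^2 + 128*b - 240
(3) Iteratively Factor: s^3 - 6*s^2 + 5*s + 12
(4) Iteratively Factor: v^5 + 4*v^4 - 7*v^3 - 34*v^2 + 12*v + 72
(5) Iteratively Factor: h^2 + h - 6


(1) = (t - 3)*(t^2 - 5*t + 6) = (t - 3)^2*(t - 2)
(2) = (b - 5)*(b^3 - 3*b^2 - 16*b + 48) = (b - 5)*(b - 3)*(b^2 - 16) = (b - 5)*(b - 4)*(b - 3)*(b + 4)
(3) = (s - 4)*(s^2 - 2*s - 3) = (s - 4)*(s - 3)*(s + 1)
(4) = (v - 2)*(v^4 + 6*v^3 + 5*v^2 - 24*v - 36) = (v - 2)^2*(v^3 + 8*v^2 + 21*v + 18) = (v - 2)^2*(v + 3)*(v^2 + 5*v + 6) = (v - 2)^2*(v + 3)^2*(v + 2)
(5) = (h - 2)*(h + 3)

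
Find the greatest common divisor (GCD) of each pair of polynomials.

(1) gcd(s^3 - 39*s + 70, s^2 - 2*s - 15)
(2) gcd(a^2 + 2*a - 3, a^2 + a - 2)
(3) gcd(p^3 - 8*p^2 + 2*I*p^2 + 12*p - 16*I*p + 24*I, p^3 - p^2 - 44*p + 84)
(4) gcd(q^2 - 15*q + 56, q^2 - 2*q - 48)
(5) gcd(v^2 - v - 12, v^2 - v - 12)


(1) = gcd((s - 5)*(s - 2)*(s + 7), (s - 5)*(s + 3)) = s - 5
(2) = gcd((a - 1)*(a + 3), (a - 1)*(a + 2)) = a - 1
(3) = p^2 - 8*p + 12
(4) = gcd((q - 8)*(q - 7), (q - 8)*(q + 6)) = q - 8
(5) = gcd((v - 4)*(v + 3), (v - 4)*(v + 3)) = v^2 - v - 12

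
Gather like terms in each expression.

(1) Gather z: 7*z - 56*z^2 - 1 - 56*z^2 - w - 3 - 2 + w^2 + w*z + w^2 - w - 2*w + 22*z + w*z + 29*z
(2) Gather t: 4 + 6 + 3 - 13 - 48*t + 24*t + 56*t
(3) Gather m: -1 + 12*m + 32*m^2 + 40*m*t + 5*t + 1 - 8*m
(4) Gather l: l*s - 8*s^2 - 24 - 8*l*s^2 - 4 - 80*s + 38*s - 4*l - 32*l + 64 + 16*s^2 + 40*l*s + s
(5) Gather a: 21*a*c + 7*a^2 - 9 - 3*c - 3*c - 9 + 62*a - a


(1) = 2*w^2 - 4*w - 112*z^2 + z*(2*w + 58) - 6
(2) = 32*t
(3) = 32*m^2 + m*(40*t + 4) + 5*t
(4) = l*(-8*s^2 + 41*s - 36) + 8*s^2 - 41*s + 36
(5) = 7*a^2 + a*(21*c + 61) - 6*c - 18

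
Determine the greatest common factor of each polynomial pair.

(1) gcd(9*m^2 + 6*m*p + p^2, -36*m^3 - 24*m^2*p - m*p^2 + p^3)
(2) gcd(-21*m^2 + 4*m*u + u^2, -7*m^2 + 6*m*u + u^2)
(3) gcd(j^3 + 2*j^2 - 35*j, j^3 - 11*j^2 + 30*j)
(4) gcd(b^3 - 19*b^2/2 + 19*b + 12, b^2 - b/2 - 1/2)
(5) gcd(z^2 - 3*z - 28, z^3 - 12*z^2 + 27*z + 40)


(1) = gcd((3*m + p)^2, (-6*m + p)*(2*m + p)*(3*m + p)) = 3*m + p
(2) = 7*m + u
(3) = gcd(j*(j - 5)*(j + 7), j*(j - 6)*(j - 5)) = j^2 - 5*j
(4) = gcd((b - 6)*(b - 4)*(b + 1/2), (b - 1)*(b + 1/2)) = b + 1/2
(5) = gcd((z - 7)*(z + 4), (z - 8)*(z - 5)*(z + 1)) = 1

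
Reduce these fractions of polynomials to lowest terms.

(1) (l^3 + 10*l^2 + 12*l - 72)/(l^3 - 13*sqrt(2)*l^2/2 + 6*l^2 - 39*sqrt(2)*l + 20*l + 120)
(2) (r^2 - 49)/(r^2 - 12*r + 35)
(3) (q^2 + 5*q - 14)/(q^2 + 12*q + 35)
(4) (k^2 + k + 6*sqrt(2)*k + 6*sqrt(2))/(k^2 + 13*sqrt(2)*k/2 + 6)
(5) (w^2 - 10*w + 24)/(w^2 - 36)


(1) = (2*l^2 + 8*l - 24)/(2*l^2 - 13*sqrt(2)*l + 40)
(2) = (r + 7)/(r - 5)
(3) = (q - 2)/(q + 5)
(4) = (2*k + 2)/(2*k + sqrt(2))
(5) = (w - 4)/(w + 6)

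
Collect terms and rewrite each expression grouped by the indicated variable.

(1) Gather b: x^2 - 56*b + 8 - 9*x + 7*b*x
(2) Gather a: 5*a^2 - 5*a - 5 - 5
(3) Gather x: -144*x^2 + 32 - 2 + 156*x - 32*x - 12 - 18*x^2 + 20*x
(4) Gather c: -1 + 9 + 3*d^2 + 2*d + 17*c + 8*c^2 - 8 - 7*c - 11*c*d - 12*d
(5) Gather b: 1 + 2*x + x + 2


(1) = b*(7*x - 56) + x^2 - 9*x + 8
(2) = 5*a^2 - 5*a - 10
(3) = -162*x^2 + 144*x + 18
(4) = 8*c^2 + c*(10 - 11*d) + 3*d^2 - 10*d
(5) = 3*x + 3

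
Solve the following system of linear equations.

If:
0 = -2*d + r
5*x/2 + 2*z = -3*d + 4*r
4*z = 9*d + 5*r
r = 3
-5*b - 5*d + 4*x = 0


Then:
b = -183/50
d = 3/2
r = 3
x = -27/10
z = 57/8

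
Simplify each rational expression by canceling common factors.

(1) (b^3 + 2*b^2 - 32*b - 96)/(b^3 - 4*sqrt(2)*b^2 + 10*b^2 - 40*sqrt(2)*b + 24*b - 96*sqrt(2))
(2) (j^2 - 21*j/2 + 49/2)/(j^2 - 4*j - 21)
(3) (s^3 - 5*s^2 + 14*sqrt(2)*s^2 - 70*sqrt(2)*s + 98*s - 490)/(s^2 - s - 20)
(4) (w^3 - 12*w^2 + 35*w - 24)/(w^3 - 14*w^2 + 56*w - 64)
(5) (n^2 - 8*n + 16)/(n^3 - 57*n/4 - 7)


(1) = (b^2 - 2*b - 24)/(b^2 + b*(6 - 4*sqrt(2)) - 24*sqrt(2))
(2) = (2*j - 7)/(2*j + 6)
(3) = (s^2 + 14*sqrt(2)*s + 98)/(s + 4)
(4) = (w^2 - 4*w + 3)/(w^2 - 6*w + 8)
(5) = (4*n - 16)/(4*n^2 + 16*n + 7)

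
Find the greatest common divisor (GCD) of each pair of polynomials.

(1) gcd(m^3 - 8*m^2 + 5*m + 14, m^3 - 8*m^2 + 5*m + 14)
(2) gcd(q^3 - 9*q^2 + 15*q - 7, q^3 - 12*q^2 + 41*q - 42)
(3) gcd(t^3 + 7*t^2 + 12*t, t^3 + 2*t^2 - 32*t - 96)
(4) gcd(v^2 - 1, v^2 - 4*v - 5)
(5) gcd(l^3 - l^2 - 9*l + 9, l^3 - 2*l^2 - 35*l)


(1) = m^3 - 8*m^2 + 5*m + 14
(2) = gcd((q - 7)*(q - 1)^2, (q - 7)*(q - 3)*(q - 2)) = q - 7
(3) = t + 4
(4) = v + 1
(5) = 1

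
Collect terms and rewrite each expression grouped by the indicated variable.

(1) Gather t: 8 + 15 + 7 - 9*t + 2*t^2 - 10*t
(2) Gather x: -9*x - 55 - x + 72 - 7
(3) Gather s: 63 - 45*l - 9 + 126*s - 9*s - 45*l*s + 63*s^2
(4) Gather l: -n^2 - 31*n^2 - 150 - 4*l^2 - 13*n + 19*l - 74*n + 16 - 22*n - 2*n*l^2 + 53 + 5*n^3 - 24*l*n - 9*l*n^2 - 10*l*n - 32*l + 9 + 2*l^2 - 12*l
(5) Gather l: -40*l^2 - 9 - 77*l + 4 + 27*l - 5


(1) = 2*t^2 - 19*t + 30
(2) = 10 - 10*x
(3) = -45*l + 63*s^2 + s*(117 - 45*l) + 54
(4) = l^2*(-2*n - 2) + l*(-9*n^2 - 34*n - 25) + 5*n^3 - 32*n^2 - 109*n - 72
(5) = -40*l^2 - 50*l - 10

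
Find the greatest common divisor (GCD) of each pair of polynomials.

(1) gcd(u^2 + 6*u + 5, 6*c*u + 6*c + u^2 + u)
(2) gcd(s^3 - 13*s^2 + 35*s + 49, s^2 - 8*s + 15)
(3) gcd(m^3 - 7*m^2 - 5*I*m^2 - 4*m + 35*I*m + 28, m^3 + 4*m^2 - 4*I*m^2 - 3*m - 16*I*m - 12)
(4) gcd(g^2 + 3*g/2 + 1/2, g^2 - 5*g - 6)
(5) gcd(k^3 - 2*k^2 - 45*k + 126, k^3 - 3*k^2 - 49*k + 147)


(1) = gcd((u + 1)*(u + 5), (6*c + u)*(u + 1)) = u + 1
(2) = gcd((s - 7)^2*(s + 1), (s - 5)*(s - 3)) = 1
(3) = gcd((m - 7)*(m - 4*I)*(m - I), (m + 4)*(m - 3*I)*(m - I)) = m - I
(4) = gcd((g + 1/2)*(g + 1), (g - 6)*(g + 1)) = g + 1
(5) = k^2 + 4*k - 21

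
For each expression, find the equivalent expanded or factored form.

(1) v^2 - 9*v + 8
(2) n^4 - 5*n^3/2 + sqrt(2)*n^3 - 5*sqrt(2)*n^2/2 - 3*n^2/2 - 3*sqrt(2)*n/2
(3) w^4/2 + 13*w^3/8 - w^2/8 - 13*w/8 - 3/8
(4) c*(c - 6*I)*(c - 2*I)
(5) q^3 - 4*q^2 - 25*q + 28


(1) = (v - 8)*(v - 1)
(2) = n*(n - 3)*(n + 1/2)*(n + sqrt(2))
(3) = (w/2 + 1/2)*(w - 1)*(w + 1/4)*(w + 3)
(4) = c^3 - 8*I*c^2 - 12*c
(5) = (q - 7)*(q - 1)*(q + 4)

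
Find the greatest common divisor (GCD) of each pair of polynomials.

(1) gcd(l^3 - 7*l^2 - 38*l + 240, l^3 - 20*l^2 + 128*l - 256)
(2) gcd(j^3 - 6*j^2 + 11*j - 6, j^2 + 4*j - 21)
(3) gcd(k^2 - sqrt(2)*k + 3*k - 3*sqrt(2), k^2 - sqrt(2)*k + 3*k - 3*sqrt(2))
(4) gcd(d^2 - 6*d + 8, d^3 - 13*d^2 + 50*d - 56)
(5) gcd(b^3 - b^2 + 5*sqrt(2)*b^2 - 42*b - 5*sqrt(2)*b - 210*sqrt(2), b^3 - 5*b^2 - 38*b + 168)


(1) = l - 8
(2) = j - 3
(3) = k^2 + k*(3 - sqrt(2)) - 3*sqrt(2)
(4) = gcd((d - 4)*(d - 2), (d - 7)*(d - 4)*(d - 2)) = d^2 - 6*d + 8
(5) = b^2 - b - 42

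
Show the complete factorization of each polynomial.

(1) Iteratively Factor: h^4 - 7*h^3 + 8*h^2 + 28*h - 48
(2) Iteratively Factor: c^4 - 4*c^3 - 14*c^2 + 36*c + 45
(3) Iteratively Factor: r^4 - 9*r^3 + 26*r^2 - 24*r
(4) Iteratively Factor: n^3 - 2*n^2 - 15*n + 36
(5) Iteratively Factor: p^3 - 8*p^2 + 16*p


(1) = (h + 2)*(h^3 - 9*h^2 + 26*h - 24) = (h - 3)*(h + 2)*(h^2 - 6*h + 8) = (h - 4)*(h - 3)*(h + 2)*(h - 2)
(2) = (c + 1)*(c^3 - 5*c^2 - 9*c + 45) = (c - 5)*(c + 1)*(c^2 - 9) = (c - 5)*(c - 3)*(c + 1)*(c + 3)
(3) = (r - 2)*(r^3 - 7*r^2 + 12*r) = r*(r - 2)*(r^2 - 7*r + 12) = r*(r - 3)*(r - 2)*(r - 4)
(4) = (n + 4)*(n^2 - 6*n + 9) = (n - 3)*(n + 4)*(n - 3)
(5) = (p - 4)*(p^2 - 4*p) = p*(p - 4)*(p - 4)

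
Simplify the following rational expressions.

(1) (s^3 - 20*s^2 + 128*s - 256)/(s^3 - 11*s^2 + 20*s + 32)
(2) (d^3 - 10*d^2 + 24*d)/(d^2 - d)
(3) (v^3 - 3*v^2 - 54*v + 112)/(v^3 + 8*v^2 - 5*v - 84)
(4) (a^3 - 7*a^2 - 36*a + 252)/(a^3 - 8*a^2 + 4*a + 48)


(1) = (s - 8)/(s + 1)
(2) = (d^2 - 10*d + 24)/(d - 1)
(3) = (v^2 - 10*v + 16)/(v^2 + v - 12)
(4) = (a^2 - a - 42)/(a^2 - 2*a - 8)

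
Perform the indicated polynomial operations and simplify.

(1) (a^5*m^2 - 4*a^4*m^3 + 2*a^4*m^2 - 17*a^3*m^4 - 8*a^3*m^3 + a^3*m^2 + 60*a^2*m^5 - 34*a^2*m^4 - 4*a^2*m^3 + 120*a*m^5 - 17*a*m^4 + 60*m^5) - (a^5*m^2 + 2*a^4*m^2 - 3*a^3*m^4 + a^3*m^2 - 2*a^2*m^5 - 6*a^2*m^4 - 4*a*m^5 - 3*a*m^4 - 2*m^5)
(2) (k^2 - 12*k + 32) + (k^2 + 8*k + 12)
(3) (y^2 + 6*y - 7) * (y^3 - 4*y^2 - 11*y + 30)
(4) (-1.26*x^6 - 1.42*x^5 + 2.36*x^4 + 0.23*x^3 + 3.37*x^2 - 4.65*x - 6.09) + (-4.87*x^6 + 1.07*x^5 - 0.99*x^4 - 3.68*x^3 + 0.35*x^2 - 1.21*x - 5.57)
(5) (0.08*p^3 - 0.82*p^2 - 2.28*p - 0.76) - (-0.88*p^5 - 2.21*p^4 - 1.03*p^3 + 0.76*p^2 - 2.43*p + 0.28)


(1) = -4*a^4*m^3 - 14*a^3*m^4 - 8*a^3*m^3 + 62*a^2*m^5 - 28*a^2*m^4 - 4*a^2*m^3 + 124*a*m^5 - 14*a*m^4 + 62*m^5
(2) = 2*k^2 - 4*k + 44
(3) = y^5 + 2*y^4 - 42*y^3 - 8*y^2 + 257*y - 210
(4) = -6.13*x^6 - 0.35*x^5 + 1.37*x^4 - 3.45*x^3 + 3.72*x^2 - 5.86*x - 11.66
(5) = 0.88*p^5 + 2.21*p^4 + 1.11*p^3 - 1.58*p^2 + 0.15*p - 1.04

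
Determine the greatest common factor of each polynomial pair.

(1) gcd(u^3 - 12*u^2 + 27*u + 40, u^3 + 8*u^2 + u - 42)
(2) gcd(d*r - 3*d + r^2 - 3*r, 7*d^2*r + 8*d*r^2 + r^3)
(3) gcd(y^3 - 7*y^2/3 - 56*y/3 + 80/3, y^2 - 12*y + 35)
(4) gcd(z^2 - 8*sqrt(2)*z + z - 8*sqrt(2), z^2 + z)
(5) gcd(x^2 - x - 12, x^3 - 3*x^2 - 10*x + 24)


(1) = 1
(2) = d + r
(3) = y - 5
(4) = z + 1
(5) = gcd((x - 4)*(x + 3), (x - 4)*(x - 2)*(x + 3)) = x^2 - x - 12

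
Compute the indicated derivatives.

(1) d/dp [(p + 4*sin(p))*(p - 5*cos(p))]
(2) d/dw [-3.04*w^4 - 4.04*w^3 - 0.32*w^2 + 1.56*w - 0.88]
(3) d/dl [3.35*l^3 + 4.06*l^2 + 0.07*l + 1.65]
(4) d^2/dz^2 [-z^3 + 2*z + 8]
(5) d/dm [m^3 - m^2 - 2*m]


(1) = (p + 4*sin(p))*(5*sin(p) + 1) + (p - 5*cos(p))*(4*cos(p) + 1)
(2) = -12.16*w^3 - 12.12*w^2 - 0.64*w + 1.56
(3) = 10.05*l^2 + 8.12*l + 0.07
(4) = -6*z
(5) = 3*m^2 - 2*m - 2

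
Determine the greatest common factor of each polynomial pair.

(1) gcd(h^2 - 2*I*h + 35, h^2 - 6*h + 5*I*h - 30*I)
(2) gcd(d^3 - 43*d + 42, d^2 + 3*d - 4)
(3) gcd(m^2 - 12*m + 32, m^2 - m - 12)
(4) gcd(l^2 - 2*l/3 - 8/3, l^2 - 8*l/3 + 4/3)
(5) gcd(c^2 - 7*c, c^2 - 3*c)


(1) = gcd((h - 7*I)*(h + 5*I), (h - 6)*(h + 5*I)) = h + 5*I
(2) = d - 1
(3) = gcd((m - 8)*(m - 4), (m - 4)*(m + 3)) = m - 4
(4) = gcd((l - 2)*(l + 4/3), (l - 2)*(l - 2/3)) = l - 2
(5) = c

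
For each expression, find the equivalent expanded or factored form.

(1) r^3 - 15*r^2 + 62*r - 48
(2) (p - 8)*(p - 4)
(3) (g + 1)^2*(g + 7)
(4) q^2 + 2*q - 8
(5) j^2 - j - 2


(1) = (r - 8)*(r - 6)*(r - 1)
(2) = p^2 - 12*p + 32
(3) = g^3 + 9*g^2 + 15*g + 7
(4) = (q - 2)*(q + 4)
(5) = (j - 2)*(j + 1)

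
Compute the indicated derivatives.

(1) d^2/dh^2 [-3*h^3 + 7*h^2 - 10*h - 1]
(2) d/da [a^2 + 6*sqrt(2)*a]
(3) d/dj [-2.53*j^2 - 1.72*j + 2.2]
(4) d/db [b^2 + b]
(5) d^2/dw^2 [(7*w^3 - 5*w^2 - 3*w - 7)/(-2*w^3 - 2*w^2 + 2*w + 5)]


(1) = 14 - 18*h
(2) = 2*a + 6*sqrt(2)
(3) = -5.06*j - 1.72
(4) = 2*b + 1
(5) = 2*(48*w^6 - 48*w^5 - 156*w^4 + 520*w^3 + 120*w^2 - 309*w + 193)/(8*w^9 + 24*w^8 - 100*w^6 - 120*w^5 + 84*w^4 + 262*w^3 + 90*w^2 - 150*w - 125)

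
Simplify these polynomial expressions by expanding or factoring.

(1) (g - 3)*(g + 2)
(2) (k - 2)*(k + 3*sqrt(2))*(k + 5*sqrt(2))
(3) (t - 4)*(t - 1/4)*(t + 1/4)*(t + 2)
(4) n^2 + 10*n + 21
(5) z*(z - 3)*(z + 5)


(1) = g^2 - g - 6
(2) = k^3 - 2*k^2 + 8*sqrt(2)*k^2 - 16*sqrt(2)*k + 30*k - 60
(3) = t^4 - 2*t^3 - 129*t^2/16 + t/8 + 1/2
(4) = (n + 3)*(n + 7)
(5) = z^3 + 2*z^2 - 15*z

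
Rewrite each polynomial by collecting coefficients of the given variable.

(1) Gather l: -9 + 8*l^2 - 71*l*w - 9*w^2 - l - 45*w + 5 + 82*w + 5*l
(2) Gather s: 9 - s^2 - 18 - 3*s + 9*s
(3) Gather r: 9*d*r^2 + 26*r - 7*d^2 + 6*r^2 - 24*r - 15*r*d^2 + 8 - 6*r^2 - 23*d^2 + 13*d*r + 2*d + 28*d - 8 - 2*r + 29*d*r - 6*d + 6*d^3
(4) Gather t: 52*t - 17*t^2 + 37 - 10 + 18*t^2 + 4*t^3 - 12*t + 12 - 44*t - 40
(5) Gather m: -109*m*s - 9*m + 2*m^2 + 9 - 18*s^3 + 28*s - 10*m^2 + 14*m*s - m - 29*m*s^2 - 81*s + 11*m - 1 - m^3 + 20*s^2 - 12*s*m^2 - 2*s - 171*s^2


(1) = 8*l^2 + l*(4 - 71*w) - 9*w^2 + 37*w - 4
(2) = -s^2 + 6*s - 9
(3) = 6*d^3 - 30*d^2 + 9*d*r^2 + 24*d + r*(-15*d^2 + 42*d)
(4) = 4*t^3 + t^2 - 4*t - 1
(5) = -m^3 + m^2*(-12*s - 8) + m*(-29*s^2 - 95*s + 1) - 18*s^3 - 151*s^2 - 55*s + 8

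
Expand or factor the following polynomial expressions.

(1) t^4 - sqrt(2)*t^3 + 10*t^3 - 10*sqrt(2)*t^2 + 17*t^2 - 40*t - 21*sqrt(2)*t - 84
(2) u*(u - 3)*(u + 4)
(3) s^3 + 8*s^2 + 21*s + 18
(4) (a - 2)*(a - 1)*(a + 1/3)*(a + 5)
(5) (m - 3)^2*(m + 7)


(1) = (t + 3)*(t + 7)*(t - 2*sqrt(2))*(t + sqrt(2))
(2) = u^3 + u^2 - 12*u
(3) = (s + 2)*(s + 3)^2
(4) = a^4 + 7*a^3/3 - 37*a^2/3 + 17*a/3 + 10/3
(5) = m^3 + m^2 - 33*m + 63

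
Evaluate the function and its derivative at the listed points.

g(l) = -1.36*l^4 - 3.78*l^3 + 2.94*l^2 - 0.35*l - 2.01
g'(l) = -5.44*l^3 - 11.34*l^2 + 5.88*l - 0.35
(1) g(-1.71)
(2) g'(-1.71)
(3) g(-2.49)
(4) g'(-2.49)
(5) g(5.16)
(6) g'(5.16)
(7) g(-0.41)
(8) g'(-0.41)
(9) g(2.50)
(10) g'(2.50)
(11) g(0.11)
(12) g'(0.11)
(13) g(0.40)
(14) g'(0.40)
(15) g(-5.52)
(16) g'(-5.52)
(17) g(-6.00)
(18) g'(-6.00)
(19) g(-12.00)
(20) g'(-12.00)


(1) = 14.46
(2) = -16.36
(3) = 23.17
(4) = -1.32
(5) = -1409.00
(6) = -1019.33
(7) = -1.15
(8) = -4.29
(9) = -96.70
(10) = -141.53
(11) = -2.02
(12) = 0.15
(13) = -1.96
(14) = -0.16
(15) = -537.40
(16) = 536.65
(17) = -840.15
(18) = 731.17
(19) = -21243.57
(20) = 7696.45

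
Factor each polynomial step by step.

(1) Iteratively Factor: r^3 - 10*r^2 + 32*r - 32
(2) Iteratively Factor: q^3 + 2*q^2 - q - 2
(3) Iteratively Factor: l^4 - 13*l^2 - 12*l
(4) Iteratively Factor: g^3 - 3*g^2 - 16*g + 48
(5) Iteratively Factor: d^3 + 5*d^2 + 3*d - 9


(1) = (r - 4)*(r^2 - 6*r + 8) = (r - 4)*(r - 2)*(r - 4)
(2) = (q - 1)*(q^2 + 3*q + 2) = (q - 1)*(q + 2)*(q + 1)
(3) = (l + 1)*(l^3 - l^2 - 12*l) = (l + 1)*(l + 3)*(l^2 - 4*l) = l*(l + 1)*(l + 3)*(l - 4)
(4) = (g + 4)*(g^2 - 7*g + 12) = (g - 4)*(g + 4)*(g - 3)
(5) = (d - 1)*(d^2 + 6*d + 9) = (d - 1)*(d + 3)*(d + 3)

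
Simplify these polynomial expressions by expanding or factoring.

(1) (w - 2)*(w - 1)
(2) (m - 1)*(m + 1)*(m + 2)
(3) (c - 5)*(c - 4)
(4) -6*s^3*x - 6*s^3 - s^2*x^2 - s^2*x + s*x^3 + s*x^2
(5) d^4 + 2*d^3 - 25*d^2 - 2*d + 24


(1) = w^2 - 3*w + 2
(2) = m^3 + 2*m^2 - m - 2
(3) = c^2 - 9*c + 20
(4) = (-3*s + x)*(2*s + x)*(s*x + s)
(5) = (d - 4)*(d - 1)*(d + 1)*(d + 6)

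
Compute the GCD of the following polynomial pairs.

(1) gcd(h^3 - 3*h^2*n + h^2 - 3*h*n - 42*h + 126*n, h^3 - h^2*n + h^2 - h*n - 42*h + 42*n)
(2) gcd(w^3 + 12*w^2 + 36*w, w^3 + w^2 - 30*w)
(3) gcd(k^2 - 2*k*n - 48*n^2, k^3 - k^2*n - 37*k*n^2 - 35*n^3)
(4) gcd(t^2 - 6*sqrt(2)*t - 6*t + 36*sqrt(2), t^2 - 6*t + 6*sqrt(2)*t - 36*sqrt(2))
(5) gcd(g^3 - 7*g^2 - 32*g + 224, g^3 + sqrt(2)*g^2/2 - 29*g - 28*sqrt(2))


(1) = gcd((h - 6)*(h + 7)*(h - 3*n), (h - 6)*(h + 7)*(h - n)) = h^2 + h - 42
(2) = gcd(w*(w + 6)^2, w*(w - 5)*(w + 6)) = w^2 + 6*w
(3) = 1
(4) = gcd((t - 6)*(t - 6*sqrt(2)), (t - 6)*(t + 6*sqrt(2))) = t - 6
(5) = gcd((g - 7)*(g - 4*sqrt(2))*(g + 4*sqrt(2)), (g - 4*sqrt(2))*(g + sqrt(2))*(g + 7*sqrt(2)/2)) = g - 4*sqrt(2)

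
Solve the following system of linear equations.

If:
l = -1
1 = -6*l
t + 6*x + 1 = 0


Then:
No Solution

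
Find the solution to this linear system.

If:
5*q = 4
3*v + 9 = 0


Then:
q = 4/5
v = -3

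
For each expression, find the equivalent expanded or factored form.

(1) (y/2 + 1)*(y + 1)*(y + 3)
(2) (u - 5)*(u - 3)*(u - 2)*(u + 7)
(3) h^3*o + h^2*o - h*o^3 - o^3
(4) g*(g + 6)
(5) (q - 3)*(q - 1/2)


(1) = y^3/2 + 3*y^2 + 11*y/2 + 3
(2) = u^4 - 3*u^3 - 39*u^2 + 187*u - 210
(3) = (h - o)*(h + o)*(h*o + o)
(4) = g^2 + 6*g
(5) = q^2 - 7*q/2 + 3/2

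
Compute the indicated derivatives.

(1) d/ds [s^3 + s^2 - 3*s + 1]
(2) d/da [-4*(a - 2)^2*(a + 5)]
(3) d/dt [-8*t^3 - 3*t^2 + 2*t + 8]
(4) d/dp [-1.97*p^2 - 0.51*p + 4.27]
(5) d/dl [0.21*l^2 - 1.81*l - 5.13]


(1) = 3*s^2 + 2*s - 3
(2) = -12*a^2 - 8*a + 64
(3) = -24*t^2 - 6*t + 2
(4) = -3.94*p - 0.51
(5) = 0.42*l - 1.81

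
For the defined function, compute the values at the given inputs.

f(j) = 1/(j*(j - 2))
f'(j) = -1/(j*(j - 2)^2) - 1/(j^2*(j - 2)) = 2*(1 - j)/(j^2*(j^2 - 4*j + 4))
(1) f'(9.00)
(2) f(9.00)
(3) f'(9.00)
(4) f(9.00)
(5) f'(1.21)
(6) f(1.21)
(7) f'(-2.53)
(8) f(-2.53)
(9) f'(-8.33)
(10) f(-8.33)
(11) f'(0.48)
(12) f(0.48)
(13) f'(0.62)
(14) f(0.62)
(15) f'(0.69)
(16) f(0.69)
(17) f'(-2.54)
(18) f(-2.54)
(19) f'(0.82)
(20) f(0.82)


(1) = -0.00
(2) = 0.02
(3) = -0.00
(4) = 0.02
(5) = -0.46
(6) = -1.05
(7) = 0.05
(8) = 0.09
(9) = 0.00
(10) = 0.01
(11) = 1.95
(12) = -1.37
(13) = 1.04
(14) = -1.17
(15) = 0.76
(16) = -1.11
(17) = 0.05
(18) = 0.09
(19) = 0.38
(20) = -1.03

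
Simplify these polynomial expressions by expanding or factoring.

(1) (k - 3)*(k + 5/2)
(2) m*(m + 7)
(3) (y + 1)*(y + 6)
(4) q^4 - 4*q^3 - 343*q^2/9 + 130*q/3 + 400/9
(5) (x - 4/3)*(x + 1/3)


(1) = k^2 - k/2 - 15/2
(2) = m^2 + 7*m
(3) = y^2 + 7*y + 6
(4) = (q - 8)*(q - 5/3)*(q + 2/3)*(q + 5)
(5) = x^2 - x - 4/9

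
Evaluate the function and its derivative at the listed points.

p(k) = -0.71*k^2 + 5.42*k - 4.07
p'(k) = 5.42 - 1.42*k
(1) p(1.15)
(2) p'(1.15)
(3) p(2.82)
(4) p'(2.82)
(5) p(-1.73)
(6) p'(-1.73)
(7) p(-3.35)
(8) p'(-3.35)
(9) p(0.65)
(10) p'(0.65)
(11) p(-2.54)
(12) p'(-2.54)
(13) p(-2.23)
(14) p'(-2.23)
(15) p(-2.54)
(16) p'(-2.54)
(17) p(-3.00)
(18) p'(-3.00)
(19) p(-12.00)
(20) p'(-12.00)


(1) = 1.22
(2) = 3.79
(3) = 5.57
(4) = 1.42
(5) = -15.57
(6) = 7.88
(7) = -30.19
(8) = 10.18
(9) = -0.85
(10) = 4.50
(11) = -22.42
(12) = 9.03
(13) = -19.69
(14) = 8.59
(15) = -22.42
(16) = 9.03
(17) = -26.72
(18) = 9.68
(19) = -171.35
(20) = 22.46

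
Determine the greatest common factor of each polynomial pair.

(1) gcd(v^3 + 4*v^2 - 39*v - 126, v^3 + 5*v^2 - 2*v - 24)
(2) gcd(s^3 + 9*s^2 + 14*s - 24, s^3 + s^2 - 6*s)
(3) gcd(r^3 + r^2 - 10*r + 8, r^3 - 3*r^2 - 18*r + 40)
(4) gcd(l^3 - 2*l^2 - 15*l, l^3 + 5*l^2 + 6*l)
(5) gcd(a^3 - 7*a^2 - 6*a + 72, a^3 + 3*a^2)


(1) = v + 3
(2) = 1
(3) = gcd((r - 2)*(r - 1)*(r + 4), (r - 5)*(r - 2)*(r + 4)) = r^2 + 2*r - 8
(4) = gcd(l*(l - 5)*(l + 3), l*(l + 2)*(l + 3)) = l^2 + 3*l
(5) = a + 3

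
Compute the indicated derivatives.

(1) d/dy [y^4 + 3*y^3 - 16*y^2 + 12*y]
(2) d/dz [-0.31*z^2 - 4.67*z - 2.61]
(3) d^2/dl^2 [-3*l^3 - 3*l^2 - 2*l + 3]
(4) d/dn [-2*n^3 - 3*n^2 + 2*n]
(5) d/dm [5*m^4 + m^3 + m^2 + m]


(1) = 4*y^3 + 9*y^2 - 32*y + 12
(2) = -0.62*z - 4.67
(3) = -18*l - 6
(4) = -6*n^2 - 6*n + 2
(5) = 20*m^3 + 3*m^2 + 2*m + 1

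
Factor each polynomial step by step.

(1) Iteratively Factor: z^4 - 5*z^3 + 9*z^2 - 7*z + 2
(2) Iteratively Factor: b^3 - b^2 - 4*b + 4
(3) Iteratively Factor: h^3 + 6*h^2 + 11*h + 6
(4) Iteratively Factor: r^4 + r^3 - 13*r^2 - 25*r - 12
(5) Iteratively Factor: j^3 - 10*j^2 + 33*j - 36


(1) = (z - 1)*(z^3 - 4*z^2 + 5*z - 2) = (z - 2)*(z - 1)*(z^2 - 2*z + 1) = (z - 2)*(z - 1)^2*(z - 1)
(2) = (b - 2)*(b^2 + b - 2) = (b - 2)*(b - 1)*(b + 2)
(3) = (h + 1)*(h^2 + 5*h + 6) = (h + 1)*(h + 2)*(h + 3)
(4) = (r + 1)*(r^3 - 13*r - 12) = (r - 4)*(r + 1)*(r^2 + 4*r + 3) = (r - 4)*(r + 1)^2*(r + 3)
(5) = (j - 3)*(j^2 - 7*j + 12) = (j - 4)*(j - 3)*(j - 3)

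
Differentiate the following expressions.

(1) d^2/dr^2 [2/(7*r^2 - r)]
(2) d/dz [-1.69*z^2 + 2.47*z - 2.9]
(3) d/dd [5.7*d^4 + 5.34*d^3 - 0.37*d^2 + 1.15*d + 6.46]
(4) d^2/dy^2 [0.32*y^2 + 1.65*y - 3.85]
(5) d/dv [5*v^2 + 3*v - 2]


(1) = 4*(-7*r*(7*r - 1) + (14*r - 1)^2)/(r^3*(7*r - 1)^3)
(2) = 2.47 - 3.38*z
(3) = 22.8*d^3 + 16.02*d^2 - 0.74*d + 1.15
(4) = 0.640000000000000
(5) = 10*v + 3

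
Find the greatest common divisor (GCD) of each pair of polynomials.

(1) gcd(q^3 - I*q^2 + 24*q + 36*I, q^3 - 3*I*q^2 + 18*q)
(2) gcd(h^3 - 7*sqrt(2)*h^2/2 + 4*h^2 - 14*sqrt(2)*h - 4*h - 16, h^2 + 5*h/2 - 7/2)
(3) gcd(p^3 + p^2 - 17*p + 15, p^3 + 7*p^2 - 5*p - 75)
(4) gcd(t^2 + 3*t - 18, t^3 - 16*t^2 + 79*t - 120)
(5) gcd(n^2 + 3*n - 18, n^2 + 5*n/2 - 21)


(1) = gcd((q - 6*I)*(q + 2*I)*(q + 3*I), q*(q - 6*I)*(q + 3*I)) = q^2 - 3*I*q + 18
(2) = gcd((h + 4)*(h - 4*sqrt(2))*(h + sqrt(2)/2), (h - 1)*(h + 7/2)) = 1
(3) = p^2 + 2*p - 15
(4) = t - 3
(5) = gcd((n - 3)*(n + 6), (n - 7/2)*(n + 6)) = n + 6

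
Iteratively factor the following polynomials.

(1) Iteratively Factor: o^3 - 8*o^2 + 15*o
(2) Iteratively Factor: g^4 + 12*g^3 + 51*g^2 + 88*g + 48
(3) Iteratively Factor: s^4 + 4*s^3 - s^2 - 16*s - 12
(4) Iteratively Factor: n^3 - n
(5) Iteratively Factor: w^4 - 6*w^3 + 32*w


(1) = (o - 3)*(o^2 - 5*o) = (o - 5)*(o - 3)*(o)
(2) = (g + 3)*(g^3 + 9*g^2 + 24*g + 16) = (g + 3)*(g + 4)*(g^2 + 5*g + 4) = (g + 1)*(g + 3)*(g + 4)*(g + 4)
(3) = (s - 2)*(s^3 + 6*s^2 + 11*s + 6) = (s - 2)*(s + 2)*(s^2 + 4*s + 3) = (s - 2)*(s + 2)*(s + 3)*(s + 1)
(4) = (n + 1)*(n^2 - n) = n*(n + 1)*(n - 1)
(5) = (w + 2)*(w^3 - 8*w^2 + 16*w) = w*(w + 2)*(w^2 - 8*w + 16) = w*(w - 4)*(w + 2)*(w - 4)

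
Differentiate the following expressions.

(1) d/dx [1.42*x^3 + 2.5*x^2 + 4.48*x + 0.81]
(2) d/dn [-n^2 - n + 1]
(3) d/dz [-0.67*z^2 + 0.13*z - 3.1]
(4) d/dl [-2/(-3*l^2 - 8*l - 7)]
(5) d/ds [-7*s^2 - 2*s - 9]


(1) = 4.26*x^2 + 5.0*x + 4.48
(2) = -2*n - 1
(3) = 0.13 - 1.34*z
(4) = 4*(-3*l - 4)/(3*l^2 + 8*l + 7)^2
(5) = -14*s - 2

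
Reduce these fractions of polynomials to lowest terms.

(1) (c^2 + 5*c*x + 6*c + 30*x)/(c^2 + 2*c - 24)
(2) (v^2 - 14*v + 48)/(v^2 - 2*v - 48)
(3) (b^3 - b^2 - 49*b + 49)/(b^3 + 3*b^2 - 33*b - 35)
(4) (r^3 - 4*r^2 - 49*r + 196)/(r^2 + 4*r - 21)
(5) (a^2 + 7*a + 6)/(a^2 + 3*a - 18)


(1) = (c + 5*x)/(c - 4)
(2) = (v - 6)/(v + 6)
(3) = (b^2 - 8*b + 7)/(b^2 - 4*b - 5)
(4) = (r^2 - 11*r + 28)/(r - 3)
(5) = (a + 1)/(a - 3)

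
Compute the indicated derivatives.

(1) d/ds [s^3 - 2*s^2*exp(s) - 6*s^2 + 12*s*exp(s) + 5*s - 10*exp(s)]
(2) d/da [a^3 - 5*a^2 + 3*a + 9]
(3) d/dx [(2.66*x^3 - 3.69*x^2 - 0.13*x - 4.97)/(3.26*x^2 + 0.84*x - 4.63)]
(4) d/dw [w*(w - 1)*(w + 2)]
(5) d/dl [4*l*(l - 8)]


(1) = -2*s^2*exp(s) + 3*s^2 + 8*s*exp(s) - 12*s + 2*exp(s) + 5
(2) = 3*a^2 - 10*a + 3
(3) = (8.6716*x^4 + 4.4688*x^3 - 39.6232*x^2 + 66.5738*x + 4.7767)/(10.6276*x^4 + 5.4768*x^3 - 29.482*x^2 - 7.7784*x + 21.4369)
(4) = 3*w^2 + 2*w - 2
(5) = 8*l - 32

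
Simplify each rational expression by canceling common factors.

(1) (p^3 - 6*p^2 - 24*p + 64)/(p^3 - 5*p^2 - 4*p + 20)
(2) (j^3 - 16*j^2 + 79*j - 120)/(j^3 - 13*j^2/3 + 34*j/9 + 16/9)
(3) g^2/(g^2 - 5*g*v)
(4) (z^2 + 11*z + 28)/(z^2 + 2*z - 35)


(1) = (p^2 - 4*p - 32)/(p^2 - 3*p - 10)
(2) = (9*j^3 - 144*j^2 + 711*j - 1080)/(9*j^3 - 39*j^2 + 34*j + 16)
(3) = -g/(-g + 5*v)
(4) = (z + 4)/(z - 5)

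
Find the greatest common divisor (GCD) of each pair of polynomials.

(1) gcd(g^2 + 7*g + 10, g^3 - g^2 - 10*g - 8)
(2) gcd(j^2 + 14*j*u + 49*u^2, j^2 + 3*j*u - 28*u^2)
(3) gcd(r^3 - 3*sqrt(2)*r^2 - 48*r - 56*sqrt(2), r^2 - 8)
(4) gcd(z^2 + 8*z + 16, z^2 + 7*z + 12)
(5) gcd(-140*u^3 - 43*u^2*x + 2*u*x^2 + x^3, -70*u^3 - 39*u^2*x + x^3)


(1) = gcd((g + 2)*(g + 5), (g - 4)*(g + 1)*(g + 2)) = g + 2
(2) = gcd((j + 7*u)^2, (j - 4*u)*(j + 7*u)) = j + 7*u
(3) = r + 2*sqrt(2)
(4) = z + 4
(5) = gcd((-7*u + x)*(4*u + x)*(5*u + x), (-7*u + x)*(2*u + x)*(5*u + x)) = -35*u^2 - 2*u*x + x^2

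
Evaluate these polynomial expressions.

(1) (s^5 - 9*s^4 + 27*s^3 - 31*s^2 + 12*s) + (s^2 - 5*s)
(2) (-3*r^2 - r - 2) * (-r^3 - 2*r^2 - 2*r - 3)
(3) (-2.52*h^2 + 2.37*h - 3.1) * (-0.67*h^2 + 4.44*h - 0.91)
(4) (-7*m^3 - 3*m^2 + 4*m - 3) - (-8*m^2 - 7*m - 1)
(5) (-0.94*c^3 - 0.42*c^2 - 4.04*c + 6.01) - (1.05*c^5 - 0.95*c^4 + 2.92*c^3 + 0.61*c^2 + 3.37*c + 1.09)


(1) = s^5 - 9*s^4 + 27*s^3 - 30*s^2 + 7*s
(2) = 3*r^5 + 7*r^4 + 10*r^3 + 15*r^2 + 7*r + 6
(3) = 1.6884*h^4 - 12.7767*h^3 + 14.893*h^2 - 15.9207*h + 2.821
(4) = -7*m^3 + 5*m^2 + 11*m - 2
(5) = -1.05*c^5 + 0.95*c^4 - 3.86*c^3 - 1.03*c^2 - 7.41*c + 4.92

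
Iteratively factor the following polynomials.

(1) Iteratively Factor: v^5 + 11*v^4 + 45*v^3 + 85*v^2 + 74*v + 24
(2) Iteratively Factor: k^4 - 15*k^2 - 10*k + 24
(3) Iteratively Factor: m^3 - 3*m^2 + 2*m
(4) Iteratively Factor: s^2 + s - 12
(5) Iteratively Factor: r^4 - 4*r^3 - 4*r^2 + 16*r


(1) = (v + 4)*(v^4 + 7*v^3 + 17*v^2 + 17*v + 6) = (v + 1)*(v + 4)*(v^3 + 6*v^2 + 11*v + 6) = (v + 1)*(v + 3)*(v + 4)*(v^2 + 3*v + 2) = (v + 1)^2*(v + 3)*(v + 4)*(v + 2)
(2) = (k + 2)*(k^3 - 2*k^2 - 11*k + 12) = (k + 2)*(k + 3)*(k^2 - 5*k + 4) = (k - 1)*(k + 2)*(k + 3)*(k - 4)
(3) = (m)*(m^2 - 3*m + 2) = m*(m - 2)*(m - 1)
(4) = (s + 4)*(s - 3)
(5) = (r - 2)*(r^3 - 2*r^2 - 8*r) = (r - 2)*(r + 2)*(r^2 - 4*r) = (r - 4)*(r - 2)*(r + 2)*(r)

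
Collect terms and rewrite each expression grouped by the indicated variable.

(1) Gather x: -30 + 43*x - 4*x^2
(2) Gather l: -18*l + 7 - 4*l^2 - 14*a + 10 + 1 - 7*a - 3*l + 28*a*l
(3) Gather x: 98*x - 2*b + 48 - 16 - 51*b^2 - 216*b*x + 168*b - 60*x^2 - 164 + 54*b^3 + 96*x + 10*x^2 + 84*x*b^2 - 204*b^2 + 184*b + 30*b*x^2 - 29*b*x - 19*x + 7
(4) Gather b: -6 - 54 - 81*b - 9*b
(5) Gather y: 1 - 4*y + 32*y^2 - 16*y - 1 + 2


(1) = -4*x^2 + 43*x - 30
(2) = -21*a - 4*l^2 + l*(28*a - 21) + 18
(3) = 54*b^3 - 255*b^2 + 350*b + x^2*(30*b - 50) + x*(84*b^2 - 245*b + 175) - 125
(4) = -90*b - 60
(5) = 32*y^2 - 20*y + 2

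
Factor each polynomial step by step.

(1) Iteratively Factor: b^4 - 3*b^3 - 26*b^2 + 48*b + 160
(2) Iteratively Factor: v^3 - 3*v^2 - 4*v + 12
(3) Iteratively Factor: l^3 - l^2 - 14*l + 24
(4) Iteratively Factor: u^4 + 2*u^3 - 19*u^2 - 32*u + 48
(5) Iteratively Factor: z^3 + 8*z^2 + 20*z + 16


(1) = (b + 4)*(b^3 - 7*b^2 + 2*b + 40) = (b - 5)*(b + 4)*(b^2 - 2*b - 8) = (b - 5)*(b + 2)*(b + 4)*(b - 4)
(2) = (v - 3)*(v^2 - 4) = (v - 3)*(v - 2)*(v + 2)
(3) = (l + 4)*(l^2 - 5*l + 6) = (l - 2)*(l + 4)*(l - 3)
(4) = (u - 1)*(u^3 + 3*u^2 - 16*u - 48) = (u - 4)*(u - 1)*(u^2 + 7*u + 12) = (u - 4)*(u - 1)*(u + 3)*(u + 4)
(5) = (z + 2)*(z^2 + 6*z + 8) = (z + 2)^2*(z + 4)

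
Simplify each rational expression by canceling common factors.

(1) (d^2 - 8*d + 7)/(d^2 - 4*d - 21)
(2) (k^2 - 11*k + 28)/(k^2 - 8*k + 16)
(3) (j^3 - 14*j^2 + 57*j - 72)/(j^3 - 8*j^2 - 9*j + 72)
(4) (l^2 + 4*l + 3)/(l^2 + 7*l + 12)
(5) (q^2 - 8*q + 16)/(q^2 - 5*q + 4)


(1) = (d - 1)/(d + 3)
(2) = (k - 7)/(k - 4)
(3) = (j - 3)/(j + 3)
(4) = (l + 1)/(l + 4)
(5) = (q - 4)/(q - 1)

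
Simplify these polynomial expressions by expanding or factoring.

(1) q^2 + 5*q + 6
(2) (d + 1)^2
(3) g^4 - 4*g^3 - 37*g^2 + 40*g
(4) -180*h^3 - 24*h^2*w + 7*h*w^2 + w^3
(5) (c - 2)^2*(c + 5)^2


(1) = (q + 2)*(q + 3)
(2) = d^2 + 2*d + 1
(3) = g*(g - 8)*(g - 1)*(g + 5)
(4) = (-5*h + w)*(6*h + w)^2
(5) = c^4 + 6*c^3 - 11*c^2 - 60*c + 100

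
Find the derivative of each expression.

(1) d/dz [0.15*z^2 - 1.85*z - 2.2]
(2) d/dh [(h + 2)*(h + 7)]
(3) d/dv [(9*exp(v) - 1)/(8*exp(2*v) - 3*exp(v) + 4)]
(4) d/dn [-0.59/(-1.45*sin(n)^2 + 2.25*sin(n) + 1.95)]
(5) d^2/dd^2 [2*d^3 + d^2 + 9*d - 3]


(1) = 0.3*z - 1.85
(2) = 2*h + 9
(3) = (-72*exp(2*v) + 16*exp(v) + 33)*exp(v)/(64*exp(4*v) - 48*exp(3*v) + 73*exp(2*v) - 24*exp(v) + 16)
(4) = (1.3275 - 1.711*sin(n))*cos(n)/(-1.45*sin(n)^2 + 2.25*sin(n) + 1.95)^2
(5) = 12*d + 2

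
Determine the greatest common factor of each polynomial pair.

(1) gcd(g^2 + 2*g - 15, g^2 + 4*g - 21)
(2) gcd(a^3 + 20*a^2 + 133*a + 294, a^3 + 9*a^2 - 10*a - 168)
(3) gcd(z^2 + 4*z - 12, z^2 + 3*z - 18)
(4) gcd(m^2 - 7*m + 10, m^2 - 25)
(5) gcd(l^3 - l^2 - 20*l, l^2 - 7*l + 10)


(1) = g - 3
(2) = gcd((a + 6)*(a + 7)^2, (a - 4)*(a + 6)*(a + 7)) = a^2 + 13*a + 42
(3) = z + 6
(4) = gcd((m - 5)*(m - 2), (m - 5)*(m + 5)) = m - 5
(5) = l - 5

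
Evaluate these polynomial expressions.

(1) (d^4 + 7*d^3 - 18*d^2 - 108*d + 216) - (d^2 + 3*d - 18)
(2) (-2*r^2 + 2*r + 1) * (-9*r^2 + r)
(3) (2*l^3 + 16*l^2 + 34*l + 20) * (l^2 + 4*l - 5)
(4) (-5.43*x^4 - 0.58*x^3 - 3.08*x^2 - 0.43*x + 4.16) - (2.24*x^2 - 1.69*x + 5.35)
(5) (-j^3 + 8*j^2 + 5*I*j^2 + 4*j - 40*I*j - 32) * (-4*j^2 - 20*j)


(1) = d^4 + 7*d^3 - 19*d^2 - 111*d + 234
(2) = 18*r^4 - 20*r^3 - 7*r^2 + r
(3) = 2*l^5 + 24*l^4 + 88*l^3 + 76*l^2 - 90*l - 100
(4) = -5.43*x^4 - 0.58*x^3 - 5.32*x^2 + 1.26*x - 1.19
(5) = 4*j^5 - 12*j^4 - 20*I*j^4 - 176*j^3 + 60*I*j^3 + 48*j^2 + 800*I*j^2 + 640*j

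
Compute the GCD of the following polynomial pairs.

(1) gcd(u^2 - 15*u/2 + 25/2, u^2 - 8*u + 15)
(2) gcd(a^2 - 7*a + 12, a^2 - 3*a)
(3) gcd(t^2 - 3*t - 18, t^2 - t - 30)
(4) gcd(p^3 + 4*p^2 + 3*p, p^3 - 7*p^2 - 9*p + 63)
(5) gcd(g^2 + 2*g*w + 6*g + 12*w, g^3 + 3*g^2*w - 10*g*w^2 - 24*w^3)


(1) = u - 5
(2) = a - 3
(3) = t - 6
(4) = gcd(p*(p + 1)*(p + 3), (p - 7)*(p - 3)*(p + 3)) = p + 3
(5) = g + 2*w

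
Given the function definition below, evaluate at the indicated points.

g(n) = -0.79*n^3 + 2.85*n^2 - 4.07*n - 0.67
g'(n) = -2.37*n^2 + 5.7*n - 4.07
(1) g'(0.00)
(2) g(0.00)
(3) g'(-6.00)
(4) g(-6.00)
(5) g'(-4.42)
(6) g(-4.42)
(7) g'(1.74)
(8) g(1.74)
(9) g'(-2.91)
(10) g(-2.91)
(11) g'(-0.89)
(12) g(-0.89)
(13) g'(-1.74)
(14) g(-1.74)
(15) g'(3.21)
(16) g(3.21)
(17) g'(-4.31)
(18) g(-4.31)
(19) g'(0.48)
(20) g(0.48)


(1) = -4.07
(2) = -0.67
(3) = -123.59
(4) = 296.99
(5) = -75.57
(6) = 141.22
(7) = -1.33
(8) = -3.28
(9) = -40.73
(10) = 54.78
(11) = -11.02
(12) = 5.77
(13) = -21.16
(14) = 19.20
(15) = -10.19
(16) = -10.50
(17) = -72.66
(18) = 133.06
(19) = -1.88
(20) = -2.05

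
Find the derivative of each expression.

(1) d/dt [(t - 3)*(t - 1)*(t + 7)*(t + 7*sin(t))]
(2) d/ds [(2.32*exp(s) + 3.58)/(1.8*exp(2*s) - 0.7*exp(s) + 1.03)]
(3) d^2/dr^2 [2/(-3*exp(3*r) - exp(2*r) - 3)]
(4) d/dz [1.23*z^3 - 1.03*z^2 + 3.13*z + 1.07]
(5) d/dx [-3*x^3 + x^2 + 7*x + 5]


(1) = (t - 3)*(t - 1)*(t + 7)*(7*cos(t) + 1) + (t - 3)*(t - 1)*(t + 7*sin(t)) + (t - 3)*(t + 7)*(t + 7*sin(t)) + (t - 1)*(t + 7)*(t + 7*sin(t))
(2) = (-4.176*exp(2*s) - 12.888*exp(s) + 4.8956)*exp(s)/(3.24*exp(4*s) - 2.52*exp(3*s) + 4.198*exp(2*s) - 1.442*exp(s) + 1.0609)
(3) = 2*(-2*(9*exp(r) + 2)^2*exp(2*r) + (27*exp(r) + 4)*(3*exp(3*r) + exp(2*r) + 3))*exp(2*r)/(3*exp(3*r) + exp(2*r) + 3)^3
(4) = 3.69*z^2 - 2.06*z + 3.13
(5) = -9*x^2 + 2*x + 7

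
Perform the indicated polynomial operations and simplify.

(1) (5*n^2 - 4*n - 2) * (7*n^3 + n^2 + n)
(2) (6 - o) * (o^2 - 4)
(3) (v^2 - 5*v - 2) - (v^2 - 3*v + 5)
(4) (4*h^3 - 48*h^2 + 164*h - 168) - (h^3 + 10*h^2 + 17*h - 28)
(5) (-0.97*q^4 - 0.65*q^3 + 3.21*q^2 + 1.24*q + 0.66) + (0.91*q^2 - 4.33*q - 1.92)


(1) = 35*n^5 - 23*n^4 - 13*n^3 - 6*n^2 - 2*n
(2) = -o^3 + 6*o^2 + 4*o - 24
(3) = -2*v - 7
(4) = 3*h^3 - 58*h^2 + 147*h - 140
(5) = -0.97*q^4 - 0.65*q^3 + 4.12*q^2 - 3.09*q - 1.26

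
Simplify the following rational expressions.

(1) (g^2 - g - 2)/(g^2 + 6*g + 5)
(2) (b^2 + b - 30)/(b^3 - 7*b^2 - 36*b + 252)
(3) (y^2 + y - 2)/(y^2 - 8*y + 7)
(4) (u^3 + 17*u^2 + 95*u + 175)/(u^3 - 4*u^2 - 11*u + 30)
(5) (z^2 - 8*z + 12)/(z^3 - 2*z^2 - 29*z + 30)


(1) = (g - 2)/(g + 5)
(2) = (b - 5)/(b^2 - 13*b + 42)
(3) = (y + 2)/(y - 7)
(4) = (u^3 + 17*u^2 + 95*u + 175)/(u^3 - 4*u^2 - 11*u + 30)
(5) = (z - 2)/(z^2 + 4*z - 5)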